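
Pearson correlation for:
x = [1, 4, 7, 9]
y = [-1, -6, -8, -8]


n=4, Σx=21, Σy=-23, Σxy=-153, Σx²=147, Σy²=165
r = (4×(-153) - 21×(-23))/√((4×147 - 21²)(4×165 - (-23)²))
= -129/√(147×131) = -129/√19257 ≈ -129/138.7696 ≈ -0.9296

r ≈ -0.9296


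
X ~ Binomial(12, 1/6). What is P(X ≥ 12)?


P(X ≥ 12) = Σ P(X=i) for i=12..12
P(X=12) = 1/2176782336
Sum = 1/2176782336

P(X ≥ 12) = 1/2176782336 ≈ 0.00%


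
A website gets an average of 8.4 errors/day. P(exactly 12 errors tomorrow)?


Poisson(λ=8.4): P(X=12) = e^(-λ)×λ^k/k!
= e^(-8.4) × 8.4^12 / 12!
≈ 0.0002248673242 × 123410307017 / 479001600 ≈ 0.057935

P(X=12) ≈ 0.057935 ≈ 5.79%


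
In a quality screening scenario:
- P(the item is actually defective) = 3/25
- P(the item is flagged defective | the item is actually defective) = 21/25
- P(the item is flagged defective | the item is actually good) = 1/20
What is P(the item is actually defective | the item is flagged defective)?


Using Bayes' theorem:
P(A|B) = P(B|A)·P(A) / P(B)

P(the item is flagged defective) = 21/25 × 3/25 + 1/20 × 22/25
= 63/625 + 11/250 = 181/1250

P(the item is actually defective|the item is flagged defective) = (63/625) / (181/1250) = 126/181

P(the item is actually defective|the item is flagged defective) = 126/181 ≈ 69.61%


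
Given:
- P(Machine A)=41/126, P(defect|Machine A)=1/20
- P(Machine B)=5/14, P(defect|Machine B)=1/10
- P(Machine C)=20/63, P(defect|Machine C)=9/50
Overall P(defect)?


P(B) = Σ P(B|Aᵢ)×P(Aᵢ)
  1/20×41/126 = 41/2520
  1/10×5/14 = 1/28
  9/50×20/63 = 2/35
Sum = 55/504

P(defect) = 55/504 ≈ 10.91%


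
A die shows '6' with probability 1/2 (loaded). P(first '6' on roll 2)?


Geometric: P(X=2) = (1-p)^(k-1)×p = (1/2)^1×1/2 = 1/4

P(X=2) = 1/4 ≈ 25.00%


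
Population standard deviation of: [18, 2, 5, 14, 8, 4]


Mean = 51/6 = 17/2
  (18-17/2)²=361/4
  (2-17/2)²=169/4
  (5-17/2)²=49/4
  (14-17/2)²=121/4
  (8-17/2)²=1/4
  (4-17/2)²=81/4
Σ(x-μ)² = 391/2
σ² = (391/2)/6 = 391/12

σ = √(391/12) ≈ 5.7082


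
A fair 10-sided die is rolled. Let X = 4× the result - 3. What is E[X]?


E[die] = (1+10)/2 = 11/2
E[X] = 4×11/2 - 3 = 19

E[X] = 19


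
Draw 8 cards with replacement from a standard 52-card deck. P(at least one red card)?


P(not a red card) = 26/52 = 1/2
P(none in 8 draws) = (1/2)^8 = 1/256
P(≥1 red card) = 1 - 1/256 = 255/256

P = 255/256 ≈ 99.61%


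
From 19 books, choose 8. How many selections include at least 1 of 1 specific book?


Complement: C(19,8) - C(18,8) = 75582 - 43758 = 31824

31824


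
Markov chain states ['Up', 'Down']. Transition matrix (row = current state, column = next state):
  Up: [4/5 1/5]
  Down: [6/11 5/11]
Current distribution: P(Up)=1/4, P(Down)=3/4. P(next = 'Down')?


P(next=Down) = Σᵢ P(now=i)×P(i→Down)
= 1/4×1/5 + 3/4×5/11
= 1/20 + 15/44 = 43/110

P = 43/110 ≈ 0.3909


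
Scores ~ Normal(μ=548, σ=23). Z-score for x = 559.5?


z = (x - μ)/σ = (559.5 - 548)/23 = 0.5

z = 0.5


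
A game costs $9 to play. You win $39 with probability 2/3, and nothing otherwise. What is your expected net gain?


E[gain] = (39-9)×2/3 + (-9)×1/3
= 20 - 3 = 17

Expected net gain = $17 ≈ $17.00


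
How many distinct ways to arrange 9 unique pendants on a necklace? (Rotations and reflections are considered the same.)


Free circular arrangements: rotations and reflections both identified.
(n-1)!/2 = 8!/2 = 40320/2 = 20160

20160


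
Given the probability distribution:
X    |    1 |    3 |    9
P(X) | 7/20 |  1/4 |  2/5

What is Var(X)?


E[X] = 47/10
E[X²] = 35
Var(X) = E[X²] - (E[X])² = 35 - 2209/100 = 1291/100

Var(X) = 1291/100 ≈ 12.9100


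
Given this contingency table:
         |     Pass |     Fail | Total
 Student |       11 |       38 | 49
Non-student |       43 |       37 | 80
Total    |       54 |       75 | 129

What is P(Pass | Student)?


P(Pass | Student) = 11/(11+38) = 11/49

P(Pass|Student) = 11/49 ≈ 22.45%


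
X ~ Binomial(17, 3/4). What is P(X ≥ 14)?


P(X ≥ 14) = Σ P(X=i) for i=14..17
P(X=14) = 406552365/2147483648
P(X=15) = 243931419/2147483648
P(X=16) = 731794257/17179869184
P(X=17) = 129140163/17179869184
Sum = 1516201173/4294967296

P(X ≥ 14) = 1516201173/4294967296 ≈ 35.30%


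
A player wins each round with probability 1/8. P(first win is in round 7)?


Geometric: P(X=7) = (1-p)^(k-1)×p = (7/8)^6×1/8 = 117649/2097152

P(X=7) = 117649/2097152 ≈ 5.61%


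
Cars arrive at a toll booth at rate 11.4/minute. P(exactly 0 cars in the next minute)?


Poisson(λ=11.4): P(X=0) = e^(-λ)×λ^k/k!
= e^(-11.4) × 11.4^0 / 0!
≈ 1.119548484e-05 × 1 / 1 ≈ 0.000011

P(X=0) ≈ 0.000011 ≈ 0.00%


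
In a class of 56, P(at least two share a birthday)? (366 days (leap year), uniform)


P(all different) = Π(366-i)/366 for i=0..55
= 0.011818
P(match) = 1 - 0.011818 = 0.988182

P ≈ 0.9882 ≈ 98.82%


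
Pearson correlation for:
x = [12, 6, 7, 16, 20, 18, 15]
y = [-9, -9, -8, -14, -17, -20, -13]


n=7, Σx=94, Σy=-90, Σxy=-1337, Σx²=1434, Σy²=1280
r = (7×(-1337) - 94×(-90))/√((7×1434 - 94²)(7×1280 - (-90)²))
= -899/√(1202×860) = -899/√1033720 ≈ -899/1016.7202 ≈ -0.8842

r ≈ -0.8842


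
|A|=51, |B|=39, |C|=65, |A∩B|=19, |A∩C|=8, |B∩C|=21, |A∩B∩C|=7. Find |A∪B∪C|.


|A∪B∪C| = 51+39+65-19-8-21+7 = 114

|A∪B∪C| = 114


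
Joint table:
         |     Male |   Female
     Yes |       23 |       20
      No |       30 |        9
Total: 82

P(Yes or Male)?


P(Yes∨Male) = P(Yes) + P(Male) - P(Yes∧Male)
= (43 + 53 - 23)/82 = 73/82

P = 73/82 ≈ 89.02%


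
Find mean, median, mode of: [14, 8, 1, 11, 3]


Sorted: [1, 3, 8, 11, 14]
Mean = 37/5
Median = 8
Freq: {14: 1, 8: 1, 1: 1, 11: 1, 3: 1}
Mode: No mode

Mean=37/5, Median=8, Mode=No mode


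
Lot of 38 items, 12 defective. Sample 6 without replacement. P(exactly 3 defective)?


Hypergeometric: C(12,3)×C(26,3)/C(38,6)
= 220×2600/2760681 = 52000/250971

P(X=3) = 52000/250971 ≈ 20.72%


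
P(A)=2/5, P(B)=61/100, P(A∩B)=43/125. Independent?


P(A)×P(B) = 61/250
P(A∩B) = 43/125
Not equal → NOT independent

No, not independent


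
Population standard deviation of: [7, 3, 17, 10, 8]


Mean = 45/5 = 9
  (7-9)²=4
  (3-9)²=36
  (17-9)²=64
  (10-9)²=1
  (8-9)²=1
Σ(x-μ)² = 106
σ² = 106/5

σ = √(106/5) ≈ 4.6043


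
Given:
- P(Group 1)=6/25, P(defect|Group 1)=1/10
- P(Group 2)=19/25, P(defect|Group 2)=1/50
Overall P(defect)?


P(B) = Σ P(B|Aᵢ)×P(Aᵢ)
  1/10×6/25 = 3/125
  1/50×19/25 = 19/1250
Sum = 49/1250

P(defect) = 49/1250 ≈ 3.92%


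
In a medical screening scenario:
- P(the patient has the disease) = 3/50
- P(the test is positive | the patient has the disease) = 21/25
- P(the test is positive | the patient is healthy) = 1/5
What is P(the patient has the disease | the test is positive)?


Using Bayes' theorem:
P(A|B) = P(B|A)·P(A) / P(B)

P(the test is positive) = 21/25 × 3/50 + 1/5 × 47/50
= 63/1250 + 47/250 = 149/625

P(the patient has the disease|the test is positive) = (63/1250) / (149/625) = 63/298

P(the patient has the disease|the test is positive) = 63/298 ≈ 21.14%


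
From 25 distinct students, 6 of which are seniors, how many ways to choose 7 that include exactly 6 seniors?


Choose 6 of the 6 seniors and 1 of the other 19 students:
C(6,6)×C(19,1) = 1×19 = 19

19


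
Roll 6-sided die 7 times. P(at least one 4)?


P(no 4)^7 = (5/6)^7 = 78125/279936
P(≥1) = 1 - 78125/279936 = 201811/279936

P = 201811/279936 ≈ 72.09%


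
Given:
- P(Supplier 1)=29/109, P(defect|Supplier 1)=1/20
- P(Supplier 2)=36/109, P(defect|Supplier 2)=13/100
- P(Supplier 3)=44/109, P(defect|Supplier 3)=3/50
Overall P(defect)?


P(B) = Σ P(B|Aᵢ)×P(Aᵢ)
  1/20×29/109 = 29/2180
  13/100×36/109 = 117/2725
  3/50×44/109 = 66/2725
Sum = 877/10900

P(defect) = 877/10900 ≈ 8.05%


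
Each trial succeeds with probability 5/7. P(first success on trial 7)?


Geometric: P(X=7) = (1-p)^(k-1)×p = (2/7)^6×5/7 = 320/823543

P(X=7) = 320/823543 ≈ 0.04%


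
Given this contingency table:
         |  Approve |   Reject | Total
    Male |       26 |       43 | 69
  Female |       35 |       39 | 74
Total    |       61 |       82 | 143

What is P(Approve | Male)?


P(Approve | Male) = 26/(26+43) = 26/69

P(Approve|Male) = 26/69 ≈ 37.68%


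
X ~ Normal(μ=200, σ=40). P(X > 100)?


z = (100-200)/40 = -2.5
P(X > 100) = 1 - P(Z ≤ -2.5) = 1 - 0.0062 = 0.9938

P(X > 100) ≈ 0.9938


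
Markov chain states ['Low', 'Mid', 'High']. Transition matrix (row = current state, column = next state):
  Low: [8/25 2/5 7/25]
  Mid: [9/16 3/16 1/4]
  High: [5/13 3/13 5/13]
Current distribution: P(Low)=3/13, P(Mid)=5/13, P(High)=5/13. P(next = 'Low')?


P(next=Low) = Σᵢ P(now=i)×P(i→Low)
= 3/13×8/25 + 5/13×9/16 + 5/13×5/13
= 24/325 + 45/208 + 25/169 = 29617/67600

P = 29617/67600 ≈ 0.4381


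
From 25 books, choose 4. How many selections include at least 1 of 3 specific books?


Complement: C(25,4) - C(22,4) = 12650 - 7315 = 5335

5335


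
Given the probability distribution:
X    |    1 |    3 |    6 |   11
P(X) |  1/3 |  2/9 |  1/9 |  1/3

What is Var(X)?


E[X] = 16/3
E[X²] = 140/3
Var(X) = E[X²] - (E[X])² = 140/3 - 256/9 = 164/9

Var(X) = 164/9 ≈ 18.2222


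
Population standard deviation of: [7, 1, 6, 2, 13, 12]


Mean = 41/6
  (7-41/6)²=1/36
  (1-41/6)²=1225/36
  (6-41/6)²=25/36
  (2-41/6)²=841/36
  (13-41/6)²=1369/36
  (12-41/6)²=961/36
Σ(x-μ)² = 737/6
σ² = (737/6)/6 = 737/36

σ = √(737/36) ≈ 4.5246


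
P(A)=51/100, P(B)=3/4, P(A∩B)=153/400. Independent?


P(A)×P(B) = 153/400
P(A∩B) = 153/400
Equal ✓ → Independent

Yes, independent


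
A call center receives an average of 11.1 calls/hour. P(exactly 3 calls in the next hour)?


Poisson(λ=11.1): P(X=3) = e^(-λ)×λ^k/k!
= e^(-11.1) × 11.1^3 / 3!
≈ 1.511232382e-05 × 1367.631 / 6 ≈ 0.003445

P(X=3) ≈ 0.003445 ≈ 0.34%


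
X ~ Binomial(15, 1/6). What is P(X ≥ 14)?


P(X ≥ 14) = Σ P(X=i) for i=14..15
P(X=14) = 25/156728328192
P(X=15) = 1/470184984576
Sum = 19/117546246144

P(X ≥ 14) = 19/117546246144 ≈ 0.00%


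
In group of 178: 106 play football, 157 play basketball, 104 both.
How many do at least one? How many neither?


|A∪B| = 106+157-104 = 159
Neither = 178-159 = 19

At least one: 159; Neither: 19


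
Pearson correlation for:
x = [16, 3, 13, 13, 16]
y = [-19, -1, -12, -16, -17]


n=5, Σx=61, Σy=-65, Σxy=-943, Σx²=859, Σy²=1051
r = (5×(-943) - 61×(-65))/√((5×859 - 61²)(5×1051 - (-65)²))
= -750/√(574×1030) = -750/√591220 ≈ -750/768.9083 ≈ -0.9754

r ≈ -0.9754


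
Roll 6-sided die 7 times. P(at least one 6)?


P(no 6)^7 = (5/6)^7 = 78125/279936
P(≥1) = 1 - 78125/279936 = 201811/279936

P = 201811/279936 ≈ 72.09%


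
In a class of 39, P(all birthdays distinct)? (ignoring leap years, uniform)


P(all different) = Π(365-i)/365 for i=0..38
= (365/365)×(364/365)×...×(327/365)
= 0.121780

P ≈ 0.1218 ≈ 12.18%


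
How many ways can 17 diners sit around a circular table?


Circular arrangements of 17 distinct objects: fix one position to break rotational symmetry.
(n-1)! = 16! = 20922789888000

20922789888000


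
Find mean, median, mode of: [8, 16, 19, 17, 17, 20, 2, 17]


Sorted: [2, 8, 16, 17, 17, 17, 19, 20]
Mean = 116/8 = 29/2
Median = 17
Freq: {8: 1, 16: 1, 19: 1, 17: 3, 20: 1, 2: 1}
Mode: [17]

Mean=29/2, Median=17, Mode=17


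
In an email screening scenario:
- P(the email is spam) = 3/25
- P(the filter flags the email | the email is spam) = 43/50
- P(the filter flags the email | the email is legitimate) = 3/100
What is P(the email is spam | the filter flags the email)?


Using Bayes' theorem:
P(A|B) = P(B|A)·P(A) / P(B)

P(the filter flags the email) = 43/50 × 3/25 + 3/100 × 22/25
= 129/1250 + 33/1250 = 81/625

P(the email is spam|the filter flags the email) = (129/1250) / (81/625) = 43/54

P(the email is spam|the filter flags the email) = 43/54 ≈ 79.63%


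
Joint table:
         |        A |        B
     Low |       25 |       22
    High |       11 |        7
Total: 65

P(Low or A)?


P(Low∨A) = P(Low) + P(A) - P(Low∧A)
= (47 + 36 - 25)/65 = 58/65

P = 58/65 ≈ 89.23%


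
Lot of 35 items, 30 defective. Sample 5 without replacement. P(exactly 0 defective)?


Hypergeometric: C(30,0)×C(5,5)/C(35,5)
= 1×1/324632 = 1/324632

P(X=0) = 1/324632 ≈ 0.00%


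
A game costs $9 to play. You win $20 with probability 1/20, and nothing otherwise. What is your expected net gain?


E[gain] = (20-9)×1/20 + (-9)×19/20
= 11/20 - 171/20 = -8

Expected net gain = $-8 ≈ $-8.00


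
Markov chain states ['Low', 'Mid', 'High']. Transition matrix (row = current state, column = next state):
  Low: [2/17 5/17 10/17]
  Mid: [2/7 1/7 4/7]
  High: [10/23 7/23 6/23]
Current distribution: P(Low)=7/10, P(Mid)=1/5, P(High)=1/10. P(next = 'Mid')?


P(next=Mid) = Σᵢ P(now=i)×P(i→Mid)
= 7/10×5/17 + 1/5×1/7 + 1/10×7/23
= 7/34 + 1/35 + 7/230 = 725/2737

P = 725/2737 ≈ 0.2649


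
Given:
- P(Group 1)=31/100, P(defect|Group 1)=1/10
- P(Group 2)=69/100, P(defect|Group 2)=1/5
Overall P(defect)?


P(B) = Σ P(B|Aᵢ)×P(Aᵢ)
  1/10×31/100 = 31/1000
  1/5×69/100 = 69/500
Sum = 169/1000

P(defect) = 169/1000 ≈ 16.90%


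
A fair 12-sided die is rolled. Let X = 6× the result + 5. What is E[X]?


E[die] = (1+12)/2 = 13/2
E[X] = 6×13/2 + 5 = 44

E[X] = 44


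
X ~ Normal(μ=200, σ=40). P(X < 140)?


z = (140-200)/40 = -1.5
P(Z < -1.5) = 0.0668

P(X < 140) ≈ 0.0668


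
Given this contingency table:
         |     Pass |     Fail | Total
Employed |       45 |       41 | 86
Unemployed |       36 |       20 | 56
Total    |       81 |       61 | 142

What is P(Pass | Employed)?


P(Pass | Employed) = 45/(45+41) = 45/86

P(Pass|Employed) = 45/86 ≈ 52.33%


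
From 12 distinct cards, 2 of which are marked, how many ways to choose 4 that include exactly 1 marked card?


Choose 1 of the 2 marked cards and 3 of the other 10 cards:
C(2,1)×C(10,3) = 2×120 = 240

240


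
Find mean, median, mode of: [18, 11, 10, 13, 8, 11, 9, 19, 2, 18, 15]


Sorted: [2, 8, 9, 10, 11, 11, 13, 15, 18, 18, 19]
Mean = 134/11
Median = 11
Freq: {18: 2, 11: 2, 10: 1, 13: 1, 8: 1, 9: 1, 19: 1, 2: 1, 15: 1}
Mode: [11, 18]

Mean=134/11, Median=11, Mode=[11, 18]


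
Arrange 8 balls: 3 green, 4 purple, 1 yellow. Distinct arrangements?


8!/(3!×4!×1!) = 280

280


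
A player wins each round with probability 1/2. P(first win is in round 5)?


Geometric: P(X=5) = (1-p)^(k-1)×p = (1/2)^4×1/2 = 1/32

P(X=5) = 1/32 ≈ 3.12%


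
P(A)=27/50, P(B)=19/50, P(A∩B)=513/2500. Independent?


P(A)×P(B) = 513/2500
P(A∩B) = 513/2500
Equal ✓ → Independent

Yes, independent


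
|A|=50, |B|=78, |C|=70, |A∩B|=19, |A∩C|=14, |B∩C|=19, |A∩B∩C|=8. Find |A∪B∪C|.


|A∪B∪C| = 50+78+70-19-14-19+8 = 154

|A∪B∪C| = 154


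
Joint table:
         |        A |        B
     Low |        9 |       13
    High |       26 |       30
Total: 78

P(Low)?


P(Low) = (9+13)/78 = 22/78 = 11/39

P(Low) = 11/39 ≈ 28.21%


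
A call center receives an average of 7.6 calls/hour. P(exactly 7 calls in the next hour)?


Poisson(λ=7.6): P(X=7) = e^(-λ)×λ^k/k!
= e^(-7.6) × 7.6^7 / 7!
≈ 0.0005004514334 × 1464519.45718 / 5040 ≈ 0.145421

P(X=7) ≈ 0.145421 ≈ 14.54%


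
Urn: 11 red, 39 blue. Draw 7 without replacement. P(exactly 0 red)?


Hypergeometric: C(11,0)×C(39,7)/C(50,7)
= 1×15380937/99884400 = 466089/3026800

P(X=0) = 466089/3026800 ≈ 15.40%


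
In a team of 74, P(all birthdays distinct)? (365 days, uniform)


P(all different) = Π(365-i)/365 for i=0..73
= (365/365)×(364/365)×...×(292/365)
= 0.000351

P ≈ 0.0004 ≈ 0.04%


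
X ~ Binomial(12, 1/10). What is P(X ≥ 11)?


P(X ≥ 11) = Σ P(X=i) for i=11..12
P(X=11) = 27/250000000000
P(X=12) = 1/1000000000000
Sum = 109/1000000000000

P(X ≥ 11) = 109/1000000000000 ≈ 0.00%


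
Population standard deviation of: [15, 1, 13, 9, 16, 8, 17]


Mean = 79/7
  (15-79/7)²=676/49
  (1-79/7)²=5184/49
  (13-79/7)²=144/49
  (9-79/7)²=256/49
  (16-79/7)²=1089/49
  (8-79/7)²=529/49
  (17-79/7)²=1600/49
Σ(x-μ)² = 1354/7
σ² = (1354/7)/7 = 1354/49

σ = √(1354/49) ≈ 5.2567


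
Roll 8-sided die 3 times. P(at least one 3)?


P(no 3)^3 = (7/8)^3 = 343/512
P(≥1) = 1 - 343/512 = 169/512

P = 169/512 ≈ 33.01%


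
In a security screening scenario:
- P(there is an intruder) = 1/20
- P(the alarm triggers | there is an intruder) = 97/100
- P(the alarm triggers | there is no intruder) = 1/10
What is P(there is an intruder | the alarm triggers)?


Using Bayes' theorem:
P(A|B) = P(B|A)·P(A) / P(B)

P(the alarm triggers) = 97/100 × 1/20 + 1/10 × 19/20
= 97/2000 + 19/200 = 287/2000

P(there is an intruder|the alarm triggers) = (97/2000) / (287/2000) = 97/287

P(there is an intruder|the alarm triggers) = 97/287 ≈ 33.80%


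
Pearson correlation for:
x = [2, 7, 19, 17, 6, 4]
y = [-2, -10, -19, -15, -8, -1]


n=6, Σx=55, Σy=-55, Σxy=-742, Σx²=755, Σy²=755
r = (6×(-742) - 55×(-55))/√((6×755 - 55²)(6×755 - (-55)²))
= -1427/√(1505×1505) = -1427/√2265025 ≈ -1427/1505.0000 ≈ -0.9482

r ≈ -0.9482


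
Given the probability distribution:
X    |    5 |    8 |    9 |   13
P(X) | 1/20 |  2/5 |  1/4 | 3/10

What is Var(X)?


E[X] = 48/5
E[X²] = 489/5
Var(X) = E[X²] - (E[X])² = 489/5 - 2304/25 = 141/25

Var(X) = 141/25 ≈ 5.6400


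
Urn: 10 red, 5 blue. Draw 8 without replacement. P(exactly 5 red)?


Hypergeometric: C(10,5)×C(5,3)/C(15,8)
= 252×10/6435 = 56/143

P(X=5) = 56/143 ≈ 39.16%


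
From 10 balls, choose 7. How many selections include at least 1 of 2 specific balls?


Complement: C(10,7) - C(8,7) = 120 - 8 = 112

112


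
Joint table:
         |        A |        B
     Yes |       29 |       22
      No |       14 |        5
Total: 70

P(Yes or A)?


P(Yes∨A) = P(Yes) + P(A) - P(Yes∧A)
= (51 + 43 - 29)/70 = 65/70 = 13/14

P = 13/14 ≈ 92.86%


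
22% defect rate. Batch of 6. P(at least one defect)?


P(all good) = (39/50)^6 = 3518743761/15625000000
P(≥1 defect) = 12106256239/15625000000

P = 12106256239/15625000000 ≈ 77.48%


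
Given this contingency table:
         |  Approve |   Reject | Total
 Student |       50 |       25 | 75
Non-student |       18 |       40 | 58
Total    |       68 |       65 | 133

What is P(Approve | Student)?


P(Approve | Student) = 50/(50+25) = 50/75 = 2/3

P(Approve|Student) = 2/3 ≈ 66.67%


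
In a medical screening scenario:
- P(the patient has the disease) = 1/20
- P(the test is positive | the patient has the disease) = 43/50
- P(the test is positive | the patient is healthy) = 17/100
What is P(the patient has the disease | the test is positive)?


Using Bayes' theorem:
P(A|B) = P(B|A)·P(A) / P(B)

P(the test is positive) = 43/50 × 1/20 + 17/100 × 19/20
= 43/1000 + 323/2000 = 409/2000

P(the patient has the disease|the test is positive) = (43/1000) / (409/2000) = 86/409

P(the patient has the disease|the test is positive) = 86/409 ≈ 21.03%


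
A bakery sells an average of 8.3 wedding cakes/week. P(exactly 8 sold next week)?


Poisson(λ=8.3): P(X=8) = e^(-λ)×λ^k/k!
= e^(-8.3) × 8.3^8 / 8!
≈ 0.0002485168271 × 22522922.3214 / 40320 ≈ 0.138823

P(X=8) ≈ 0.138823 ≈ 13.88%


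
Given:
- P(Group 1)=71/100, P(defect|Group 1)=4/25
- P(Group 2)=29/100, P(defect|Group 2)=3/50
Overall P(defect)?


P(B) = Σ P(B|Aᵢ)×P(Aᵢ)
  4/25×71/100 = 71/625
  3/50×29/100 = 87/5000
Sum = 131/1000

P(defect) = 131/1000 ≈ 13.10%


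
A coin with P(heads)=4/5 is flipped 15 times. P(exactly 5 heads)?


Binomial: P(X=5) = C(15,5)×p^5×(1-p)^10
= 3003 × 1024/3125 × 1/9765625 = 3075072/30517578125

P(X=5) = 3075072/30517578125 ≈ 0.01%


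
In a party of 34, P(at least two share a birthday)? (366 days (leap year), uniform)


P(all different) = Π(366-i)/366 for i=0..33
= 0.205601
P(match) = 1 - 0.205601 = 0.794399

P ≈ 0.7944 ≈ 79.44%


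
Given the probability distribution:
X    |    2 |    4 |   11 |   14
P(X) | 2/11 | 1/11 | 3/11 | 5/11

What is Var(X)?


E[X] = 111/11
E[X²] = 1367/11
Var(X) = E[X²] - (E[X])² = 1367/11 - 12321/121 = 2716/121

Var(X) = 2716/121 ≈ 22.4463


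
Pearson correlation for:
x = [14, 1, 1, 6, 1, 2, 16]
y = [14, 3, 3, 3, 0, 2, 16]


n=7, Σx=41, Σy=41, Σxy=480, Σx²=495, Σy²=483
r = (7×480 - 41×41)/√((7×495 - 41²)(7×483 - 41²))
= 1679/√(1784×1700) = 1679/√3032800 ≈ 1679/1741.4936 ≈ 0.9641

r ≈ 0.9641


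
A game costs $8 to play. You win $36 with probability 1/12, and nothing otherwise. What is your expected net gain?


E[gain] = (36-8)×1/12 + (-8)×11/12
= 7/3 - 22/3 = -5

Expected net gain = $-5 ≈ $-5.00


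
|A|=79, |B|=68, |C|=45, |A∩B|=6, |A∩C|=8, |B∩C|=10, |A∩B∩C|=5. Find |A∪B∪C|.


|A∪B∪C| = 79+68+45-6-8-10+5 = 173

|A∪B∪C| = 173


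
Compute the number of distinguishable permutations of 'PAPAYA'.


Letters: 6, freq: {'P': 2, 'A': 3, 'Y': 1}
6!/(2!×3!×1!) = 720/12 = 60

60


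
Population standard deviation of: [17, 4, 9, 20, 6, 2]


Mean = 58/6 = 29/3
  (17-29/3)²=484/9
  (4-29/3)²=289/9
  (9-29/3)²=4/9
  (20-29/3)²=961/9
  (6-29/3)²=121/9
  (2-29/3)²=529/9
Σ(x-μ)² = 796/3
σ² = (796/3)/6 = 398/9

σ = √(398/9) ≈ 6.6500


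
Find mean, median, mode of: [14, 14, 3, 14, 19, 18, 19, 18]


Sorted: [3, 14, 14, 14, 18, 18, 19, 19]
Mean = 119/8
Median = 16
Freq: {14: 3, 3: 1, 19: 2, 18: 2}
Mode: [14]

Mean=119/8, Median=16, Mode=14


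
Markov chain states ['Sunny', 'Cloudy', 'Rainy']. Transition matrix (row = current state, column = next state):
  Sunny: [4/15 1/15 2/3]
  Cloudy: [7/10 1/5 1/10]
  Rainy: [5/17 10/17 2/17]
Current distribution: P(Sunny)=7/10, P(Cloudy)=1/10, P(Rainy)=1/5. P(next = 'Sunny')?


P(next=Sunny) = Σᵢ P(now=i)×P(i→Sunny)
= 7/10×4/15 + 1/10×7/10 + 1/5×5/17
= 14/75 + 7/100 + 1/17 = 1609/5100

P = 1609/5100 ≈ 0.3155


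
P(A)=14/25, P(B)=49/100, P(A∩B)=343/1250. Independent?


P(A)×P(B) = 343/1250
P(A∩B) = 343/1250
Equal ✓ → Independent

Yes, independent


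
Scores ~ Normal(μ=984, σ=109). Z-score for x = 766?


z = (x - μ)/σ = (766 - 984)/109 = -2.0

z = -2.0


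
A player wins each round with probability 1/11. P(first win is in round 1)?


Geometric: P(X=1) = (1-p)^(k-1)×p = (10/11)^0×1/11 = 1/11

P(X=1) = 1/11 ≈ 9.09%


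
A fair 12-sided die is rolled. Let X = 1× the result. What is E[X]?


E[die] = (1+12)/2 = 13/2
E[X] = 1 × 13/2 = 13/2

E[X] = 13/2


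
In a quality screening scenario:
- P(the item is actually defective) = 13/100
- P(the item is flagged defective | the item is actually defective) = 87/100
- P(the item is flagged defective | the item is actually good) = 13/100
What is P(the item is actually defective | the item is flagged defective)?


Using Bayes' theorem:
P(A|B) = P(B|A)·P(A) / P(B)

P(the item is flagged defective) = 87/100 × 13/100 + 13/100 × 87/100
= 1131/10000 + 1131/10000 = 1131/5000

P(the item is actually defective|the item is flagged defective) = (1131/10000) / (1131/5000) = 1/2

P(the item is actually defective|the item is flagged defective) = 1/2 ≈ 50.00%


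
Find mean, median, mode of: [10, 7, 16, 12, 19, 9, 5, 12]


Sorted: [5, 7, 9, 10, 12, 12, 16, 19]
Mean = 90/8 = 45/4
Median = 11
Freq: {10: 1, 7: 1, 16: 1, 12: 2, 19: 1, 9: 1, 5: 1}
Mode: [12]

Mean=45/4, Median=11, Mode=12


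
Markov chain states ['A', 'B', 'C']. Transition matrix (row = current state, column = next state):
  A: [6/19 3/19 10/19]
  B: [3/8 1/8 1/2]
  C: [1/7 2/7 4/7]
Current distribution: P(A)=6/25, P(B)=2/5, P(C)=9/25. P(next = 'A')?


P(next=A) = Σᵢ P(now=i)×P(i→A)
= 6/25×6/19 + 2/5×3/8 + 9/25×1/7
= 36/475 + 3/20 + 9/175 = 3687/13300

P = 3687/13300 ≈ 0.2772


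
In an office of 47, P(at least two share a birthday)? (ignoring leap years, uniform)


P(all different) = Π(365-i)/365 for i=0..46
= 0.045226
P(match) = 1 - 0.045226 = 0.954774

P ≈ 0.9548 ≈ 95.48%


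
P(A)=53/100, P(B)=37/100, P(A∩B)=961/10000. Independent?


P(A)×P(B) = 1961/10000
P(A∩B) = 961/10000
Not equal → NOT independent

No, not independent


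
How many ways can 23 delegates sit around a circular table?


Circular arrangements of 23 distinct objects: fix one position to break rotational symmetry.
(n-1)! = 22! = 1124000727777607680000

1124000727777607680000


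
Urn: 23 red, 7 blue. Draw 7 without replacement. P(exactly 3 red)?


Hypergeometric: C(23,3)×C(7,4)/C(30,7)
= 1771×35/2035800 = 12397/407160

P(X=3) = 12397/407160 ≈ 3.04%


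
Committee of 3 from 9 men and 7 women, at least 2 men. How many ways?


Count by #men:
  2M,1W: C(9,2)×C(7,1)=252
  3M,0W: C(9,3)×C(7,0)=84
Total = 336

336


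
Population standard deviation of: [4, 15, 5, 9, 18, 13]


Mean = 64/6 = 32/3
  (4-32/3)²=400/9
  (15-32/3)²=169/9
  (5-32/3)²=289/9
  (9-32/3)²=25/9
  (18-32/3)²=484/9
  (13-32/3)²=49/9
Σ(x-μ)² = 472/3
σ² = (472/3)/6 = 236/9

σ = √(236/9) ≈ 5.1208


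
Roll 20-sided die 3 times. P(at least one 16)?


P(no 16)^3 = (19/20)^3 = 6859/8000
P(≥1) = 1 - 6859/8000 = 1141/8000

P = 1141/8000 ≈ 14.26%


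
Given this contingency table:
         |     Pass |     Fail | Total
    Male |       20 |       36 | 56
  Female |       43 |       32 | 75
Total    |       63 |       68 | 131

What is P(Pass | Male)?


P(Pass | Male) = 20/(20+36) = 20/56 = 5/14

P(Pass|Male) = 5/14 ≈ 35.71%


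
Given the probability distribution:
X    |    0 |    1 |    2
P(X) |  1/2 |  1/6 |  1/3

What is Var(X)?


E[X] = 5/6
E[X²] = 3/2
Var(X) = E[X²] - (E[X])² = 3/2 - 25/36 = 29/36

Var(X) = 29/36 ≈ 0.8056


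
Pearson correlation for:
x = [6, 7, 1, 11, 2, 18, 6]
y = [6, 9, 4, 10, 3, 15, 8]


n=7, Σx=51, Σy=55, Σxy=537, Σx²=571, Σy²=531
r = (7×537 - 51×55)/√((7×571 - 51²)(7×531 - 55²))
= 954/√(1396×692) = 954/√966032 ≈ 954/982.8693 ≈ 0.9706

r ≈ 0.9706


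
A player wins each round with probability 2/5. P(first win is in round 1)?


Geometric: P(X=1) = (1-p)^(k-1)×p = (3/5)^0×2/5 = 2/5

P(X=1) = 2/5 ≈ 40.00%


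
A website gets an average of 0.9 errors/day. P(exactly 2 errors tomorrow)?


Poisson(λ=0.9): P(X=2) = e^(-λ)×λ^k/k!
= e^(-0.9) × 0.9^2 / 2!
≈ 0.4065696597 × 0.81 / 2 ≈ 0.164661

P(X=2) ≈ 0.164661 ≈ 16.47%


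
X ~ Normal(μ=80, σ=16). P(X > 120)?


z = (120-80)/16 = 2.5
P(X > 120) = 1 - P(Z ≤ 2.5) = 1 - 0.9938 = 0.0062

P(X > 120) ≈ 0.0062


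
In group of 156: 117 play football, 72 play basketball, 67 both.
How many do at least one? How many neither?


|A∪B| = 117+72-67 = 122
Neither = 156-122 = 34

At least one: 122; Neither: 34


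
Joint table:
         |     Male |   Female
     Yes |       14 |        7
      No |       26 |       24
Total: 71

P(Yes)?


P(Yes) = (14+7)/71 = 21/71

P(Yes) = 21/71 ≈ 29.58%


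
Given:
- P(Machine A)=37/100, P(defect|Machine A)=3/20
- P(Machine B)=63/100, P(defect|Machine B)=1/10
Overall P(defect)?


P(B) = Σ P(B|Aᵢ)×P(Aᵢ)
  3/20×37/100 = 111/2000
  1/10×63/100 = 63/1000
Sum = 237/2000

P(defect) = 237/2000 ≈ 11.85%


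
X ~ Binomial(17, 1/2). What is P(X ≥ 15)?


P(X ≥ 15) = Σ P(X=i) for i=15..17
P(X=15) = 17/16384
P(X=16) = 17/131072
P(X=17) = 1/131072
Sum = 77/65536

P(X ≥ 15) = 77/65536 ≈ 0.12%


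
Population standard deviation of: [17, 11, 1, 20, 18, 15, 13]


Mean = 95/7
  (17-95/7)²=576/49
  (11-95/7)²=324/49
  (1-95/7)²=7744/49
  (20-95/7)²=2025/49
  (18-95/7)²=961/49
  (15-95/7)²=100/49
  (13-95/7)²=16/49
Σ(x-μ)² = 1678/7
σ² = (1678/7)/7 = 1678/49

σ = √(1678/49) ≈ 5.8519


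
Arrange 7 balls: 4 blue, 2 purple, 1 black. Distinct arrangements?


7!/(4!×2!×1!) = 105

105


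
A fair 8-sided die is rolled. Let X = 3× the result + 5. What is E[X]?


E[die] = (1+8)/2 = 9/2
E[X] = 3×9/2 + 5 = 37/2

E[X] = 37/2


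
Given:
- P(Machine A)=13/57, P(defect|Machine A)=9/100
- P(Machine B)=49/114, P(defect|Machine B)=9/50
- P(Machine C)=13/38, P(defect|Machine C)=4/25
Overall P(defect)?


P(B) = Σ P(B|Aᵢ)×P(Aᵢ)
  9/100×13/57 = 39/1900
  9/50×49/114 = 147/1900
  4/25×13/38 = 26/475
Sum = 29/190

P(defect) = 29/190 ≈ 15.26%


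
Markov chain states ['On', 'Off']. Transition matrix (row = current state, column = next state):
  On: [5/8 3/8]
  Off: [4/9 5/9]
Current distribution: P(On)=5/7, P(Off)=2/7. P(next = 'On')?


P(next=On) = Σᵢ P(now=i)×P(i→On)
= 5/7×5/8 + 2/7×4/9
= 25/56 + 8/63 = 289/504

P = 289/504 ≈ 0.5734


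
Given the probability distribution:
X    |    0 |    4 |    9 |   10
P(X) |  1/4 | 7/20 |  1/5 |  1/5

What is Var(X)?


E[X] = 26/5
E[X²] = 209/5
Var(X) = E[X²] - (E[X])² = 209/5 - 676/25 = 369/25

Var(X) = 369/25 ≈ 14.7600


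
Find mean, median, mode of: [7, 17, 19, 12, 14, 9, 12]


Sorted: [7, 9, 12, 12, 14, 17, 19]
Mean = 90/7
Median = 12
Freq: {7: 1, 17: 1, 19: 1, 12: 2, 14: 1, 9: 1}
Mode: [12]

Mean=90/7, Median=12, Mode=12


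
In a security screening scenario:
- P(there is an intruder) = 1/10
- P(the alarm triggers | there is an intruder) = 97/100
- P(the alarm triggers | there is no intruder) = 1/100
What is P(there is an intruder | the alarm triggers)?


Using Bayes' theorem:
P(A|B) = P(B|A)·P(A) / P(B)

P(the alarm triggers) = 97/100 × 1/10 + 1/100 × 9/10
= 97/1000 + 9/1000 = 53/500

P(there is an intruder|the alarm triggers) = (97/1000) / (53/500) = 97/106

P(there is an intruder|the alarm triggers) = 97/106 ≈ 91.51%


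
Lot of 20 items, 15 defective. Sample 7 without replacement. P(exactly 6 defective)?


Hypergeometric: C(15,6)×C(5,1)/C(20,7)
= 5005×5/77520 = 5005/15504

P(X=6) = 5005/15504 ≈ 32.28%


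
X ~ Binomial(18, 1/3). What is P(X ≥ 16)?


P(X ≥ 16) = Σ P(X=i) for i=16..18
P(X=16) = 68/43046721
P(X=17) = 4/43046721
P(X=18) = 1/387420489
Sum = 649/387420489

P(X ≥ 16) = 649/387420489 ≈ 0.00%


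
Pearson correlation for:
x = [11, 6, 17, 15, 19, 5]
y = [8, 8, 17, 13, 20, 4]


n=6, Σx=73, Σy=70, Σxy=1020, Σx²=1057, Σy²=1002
r = (6×1020 - 73×70)/√((6×1057 - 73²)(6×1002 - 70²))
= 1010/√(1013×1112) = 1010/√1126456 ≈ 1010/1061.3463 ≈ 0.9516

r ≈ 0.9516


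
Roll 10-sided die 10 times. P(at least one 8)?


P(no 8)^10 = (9/10)^10 = 3486784401/10000000000
P(≥1) = 1 - 3486784401/10000000000 = 6513215599/10000000000

P = 6513215599/10000000000 ≈ 65.13%


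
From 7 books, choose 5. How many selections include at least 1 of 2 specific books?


Complement: C(7,5) - C(5,5) = 21 - 1 = 20

20


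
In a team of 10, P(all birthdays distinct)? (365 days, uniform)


P(all different) = Π(365-i)/365 for i=0..9
= (365/365)×(364/365)×...×(356/365)
= 0.883052

P ≈ 0.8831 ≈ 88.31%


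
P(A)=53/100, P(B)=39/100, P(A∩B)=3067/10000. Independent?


P(A)×P(B) = 2067/10000
P(A∩B) = 3067/10000
Not equal → NOT independent

No, not independent


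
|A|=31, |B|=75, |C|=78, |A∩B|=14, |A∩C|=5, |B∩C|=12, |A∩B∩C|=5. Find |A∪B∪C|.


|A∪B∪C| = 31+75+78-14-5-12+5 = 158

|A∪B∪C| = 158


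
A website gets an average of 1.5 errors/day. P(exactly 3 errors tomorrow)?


Poisson(λ=1.5): P(X=3) = e^(-λ)×λ^k/k!
= e^(-1.5) × 1.5^3 / 3!
≈ 0.2231301601 × 3.375 / 6 ≈ 0.125511

P(X=3) ≈ 0.125511 ≈ 12.55%


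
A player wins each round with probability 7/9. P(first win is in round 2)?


Geometric: P(X=2) = (1-p)^(k-1)×p = (2/9)^1×7/9 = 14/81

P(X=2) = 14/81 ≈ 17.28%


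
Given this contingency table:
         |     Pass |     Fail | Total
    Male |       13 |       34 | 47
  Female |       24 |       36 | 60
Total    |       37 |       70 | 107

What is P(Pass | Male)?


P(Pass | Male) = 13/(13+34) = 13/47

P(Pass|Male) = 13/47 ≈ 27.66%


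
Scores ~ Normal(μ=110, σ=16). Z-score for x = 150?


z = (x - μ)/σ = (150 - 110)/16 = 2.5

z = 2.5


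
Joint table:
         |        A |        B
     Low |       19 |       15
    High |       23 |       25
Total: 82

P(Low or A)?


P(Low∨A) = P(Low) + P(A) - P(Low∧A)
= (34 + 42 - 19)/82 = 57/82

P = 57/82 ≈ 69.51%


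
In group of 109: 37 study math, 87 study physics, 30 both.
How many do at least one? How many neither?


|A∪B| = 37+87-30 = 94
Neither = 109-94 = 15

At least one: 94; Neither: 15


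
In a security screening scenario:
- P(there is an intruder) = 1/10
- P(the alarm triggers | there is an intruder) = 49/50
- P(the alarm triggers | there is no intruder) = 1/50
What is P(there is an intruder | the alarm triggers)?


Using Bayes' theorem:
P(A|B) = P(B|A)·P(A) / P(B)

P(the alarm triggers) = 49/50 × 1/10 + 1/50 × 9/10
= 49/500 + 9/500 = 29/250

P(there is an intruder|the alarm triggers) = (49/500) / (29/250) = 49/58

P(there is an intruder|the alarm triggers) = 49/58 ≈ 84.48%


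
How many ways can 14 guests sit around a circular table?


Circular arrangements of 14 distinct objects: fix one position to break rotational symmetry.
(n-1)! = 13! = 6227020800

6227020800


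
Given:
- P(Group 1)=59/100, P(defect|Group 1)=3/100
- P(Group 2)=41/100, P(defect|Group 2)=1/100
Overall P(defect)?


P(B) = Σ P(B|Aᵢ)×P(Aᵢ)
  3/100×59/100 = 177/10000
  1/100×41/100 = 41/10000
Sum = 109/5000

P(defect) = 109/5000 ≈ 2.18%


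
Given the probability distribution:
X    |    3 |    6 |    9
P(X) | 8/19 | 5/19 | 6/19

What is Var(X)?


E[X] = 108/19
E[X²] = 738/19
Var(X) = E[X²] - (E[X])² = 738/19 - 11664/361 = 2358/361

Var(X) = 2358/361 ≈ 6.5319


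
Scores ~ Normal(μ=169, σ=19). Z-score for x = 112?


z = (x - μ)/σ = (112 - 169)/19 = -3.0

z = -3.0


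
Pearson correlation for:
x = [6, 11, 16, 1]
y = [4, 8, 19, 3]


n=4, Σx=34, Σy=34, Σxy=419, Σx²=414, Σy²=450
r = (4×419 - 34×34)/√((4×414 - 34²)(4×450 - 34²))
= 520/√(500×644) = 520/√322000 ≈ 520/567.4504 ≈ 0.9164

r ≈ 0.9164


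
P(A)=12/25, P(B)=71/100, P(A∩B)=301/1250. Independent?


P(A)×P(B) = 213/625
P(A∩B) = 301/1250
Not equal → NOT independent

No, not independent


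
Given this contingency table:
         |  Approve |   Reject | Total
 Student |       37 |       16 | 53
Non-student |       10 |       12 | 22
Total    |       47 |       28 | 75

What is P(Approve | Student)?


P(Approve | Student) = 37/(37+16) = 37/53

P(Approve|Student) = 37/53 ≈ 69.81%


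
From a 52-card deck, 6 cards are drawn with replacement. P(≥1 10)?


P(not a 10) = 48/52 = 12/13
P(none in 6 draws) = (12/13)^6 = 2985984/4826809
P(≥1 10) = 1 - 2985984/4826809 = 1840825/4826809

P = 1840825/4826809 ≈ 38.14%


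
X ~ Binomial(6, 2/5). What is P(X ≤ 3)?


P(X ≤ 3) = Σ P(X=i) for i=0..3
P(X=0) = 729/15625
P(X=1) = 2916/15625
P(X=2) = 972/3125
P(X=3) = 864/3125
Sum = 513/625

P(X ≤ 3) = 513/625 ≈ 82.08%


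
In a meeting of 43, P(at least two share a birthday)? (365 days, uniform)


P(all different) = Π(365-i)/365 for i=0..42
= 0.076077
P(match) = 1 - 0.076077 = 0.923923

P ≈ 0.9239 ≈ 92.39%


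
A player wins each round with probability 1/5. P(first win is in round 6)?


Geometric: P(X=6) = (1-p)^(k-1)×p = (4/5)^5×1/5 = 1024/15625

P(X=6) = 1024/15625 ≈ 6.55%


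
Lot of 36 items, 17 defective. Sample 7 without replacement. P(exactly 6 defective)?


Hypergeometric: C(17,6)×C(19,1)/C(36,7)
= 12376×19/8347680 = 1729/61380

P(X=6) = 1729/61380 ≈ 2.82%


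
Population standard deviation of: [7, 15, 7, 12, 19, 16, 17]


Mean = 93/7
  (7-93/7)²=1936/49
  (15-93/7)²=144/49
  (7-93/7)²=1936/49
  (12-93/7)²=81/49
  (19-93/7)²=1600/49
  (16-93/7)²=361/49
  (17-93/7)²=676/49
Σ(x-μ)² = 962/7
σ² = (962/7)/7 = 962/49

σ = √(962/49) ≈ 4.4309


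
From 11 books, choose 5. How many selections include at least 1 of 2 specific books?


Complement: C(11,5) - C(9,5) = 462 - 126 = 336

336


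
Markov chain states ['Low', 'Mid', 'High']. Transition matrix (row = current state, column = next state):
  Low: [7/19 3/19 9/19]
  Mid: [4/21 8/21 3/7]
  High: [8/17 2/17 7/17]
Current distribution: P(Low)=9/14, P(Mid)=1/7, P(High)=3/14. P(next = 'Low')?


P(next=Low) = Σᵢ P(now=i)×P(i→Low)
= 9/14×7/19 + 1/7×4/21 + 3/14×8/17
= 9/38 + 4/147 + 12/119 = 34651/94962

P = 34651/94962 ≈ 0.3649


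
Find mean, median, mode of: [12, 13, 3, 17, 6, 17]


Sorted: [3, 6, 12, 13, 17, 17]
Mean = 68/6 = 34/3
Median = 25/2
Freq: {12: 1, 13: 1, 3: 1, 17: 2, 6: 1}
Mode: [17]

Mean=34/3, Median=25/2, Mode=17


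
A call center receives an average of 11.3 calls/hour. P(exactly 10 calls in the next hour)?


Poisson(λ=11.3): P(X=10) = e^(-λ)×λ^k/k!
= e^(-11.3) × 11.3^10 / 10!
≈ 1.237292426e-05 × 33945673899.2 / 3628800 ≈ 0.115743

P(X=10) ≈ 0.115743 ≈ 11.57%


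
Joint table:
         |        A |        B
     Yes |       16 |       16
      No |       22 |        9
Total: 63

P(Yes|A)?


P(Yes|A) = 16/(16+22) = 16/38 = 8/19

P = 8/19 ≈ 42.11%


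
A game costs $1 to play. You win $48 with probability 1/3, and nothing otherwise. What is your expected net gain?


E[gain] = (48-1)×1/3 + (-1)×2/3
= 47/3 - 2/3 = 15

Expected net gain = $15 ≈ $15.00


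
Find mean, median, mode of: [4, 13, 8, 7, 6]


Sorted: [4, 6, 7, 8, 13]
Mean = 38/5
Median = 7
Freq: {4: 1, 13: 1, 8: 1, 7: 1, 6: 1}
Mode: No mode

Mean=38/5, Median=7, Mode=No mode


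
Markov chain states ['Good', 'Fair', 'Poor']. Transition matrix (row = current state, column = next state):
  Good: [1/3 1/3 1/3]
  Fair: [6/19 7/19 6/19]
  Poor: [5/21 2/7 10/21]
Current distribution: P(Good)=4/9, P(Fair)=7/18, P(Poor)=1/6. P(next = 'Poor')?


P(next=Poor) = Σᵢ P(now=i)×P(i→Poor)
= 4/9×1/3 + 7/18×6/19 + 1/6×10/21
= 4/27 + 7/57 + 5/63 = 1258/3591

P = 1258/3591 ≈ 0.3503


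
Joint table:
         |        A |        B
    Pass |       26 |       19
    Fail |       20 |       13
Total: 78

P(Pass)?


P(Pass) = (26+19)/78 = 45/78 = 15/26

P(Pass) = 15/26 ≈ 57.69%


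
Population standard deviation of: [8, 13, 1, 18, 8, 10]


Mean = 58/6 = 29/3
  (8-29/3)²=25/9
  (13-29/3)²=100/9
  (1-29/3)²=676/9
  (18-29/3)²=625/9
  (8-29/3)²=25/9
  (10-29/3)²=1/9
Σ(x-μ)² = 484/3
σ² = (484/3)/6 = 242/9

σ = √(242/9) ≈ 5.1854


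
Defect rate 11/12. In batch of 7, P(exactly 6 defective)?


Binomial: P(X=6) = C(7,6)×p^6×(1-p)^1
= 7 × 1771561/2985984 × 1/12 = 12400927/35831808

P(X=6) = 12400927/35831808 ≈ 34.61%


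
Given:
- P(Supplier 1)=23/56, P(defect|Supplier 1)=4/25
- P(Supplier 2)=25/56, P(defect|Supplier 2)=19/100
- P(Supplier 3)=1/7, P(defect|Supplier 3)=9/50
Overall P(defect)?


P(B) = Σ P(B|Aᵢ)×P(Aᵢ)
  4/25×23/56 = 23/350
  19/100×25/56 = 19/224
  9/50×1/7 = 9/350
Sum = 141/800

P(defect) = 141/800 ≈ 17.62%


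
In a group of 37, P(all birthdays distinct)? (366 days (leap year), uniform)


P(all different) = Π(366-i)/366 for i=0..36
= (366/366)×(365/366)×...×(330/366)
= 0.152077

P ≈ 0.1521 ≈ 15.21%


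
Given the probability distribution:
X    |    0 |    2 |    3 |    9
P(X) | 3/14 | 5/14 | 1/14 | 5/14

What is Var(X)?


E[X] = 29/7
E[X²] = 31
Var(X) = E[X²] - (E[X])² = 31 - 841/49 = 678/49

Var(X) = 678/49 ≈ 13.8367


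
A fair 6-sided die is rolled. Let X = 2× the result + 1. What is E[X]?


E[die] = (1+6)/2 = 7/2
E[X] = 2×7/2 + 1 = 8

E[X] = 8
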